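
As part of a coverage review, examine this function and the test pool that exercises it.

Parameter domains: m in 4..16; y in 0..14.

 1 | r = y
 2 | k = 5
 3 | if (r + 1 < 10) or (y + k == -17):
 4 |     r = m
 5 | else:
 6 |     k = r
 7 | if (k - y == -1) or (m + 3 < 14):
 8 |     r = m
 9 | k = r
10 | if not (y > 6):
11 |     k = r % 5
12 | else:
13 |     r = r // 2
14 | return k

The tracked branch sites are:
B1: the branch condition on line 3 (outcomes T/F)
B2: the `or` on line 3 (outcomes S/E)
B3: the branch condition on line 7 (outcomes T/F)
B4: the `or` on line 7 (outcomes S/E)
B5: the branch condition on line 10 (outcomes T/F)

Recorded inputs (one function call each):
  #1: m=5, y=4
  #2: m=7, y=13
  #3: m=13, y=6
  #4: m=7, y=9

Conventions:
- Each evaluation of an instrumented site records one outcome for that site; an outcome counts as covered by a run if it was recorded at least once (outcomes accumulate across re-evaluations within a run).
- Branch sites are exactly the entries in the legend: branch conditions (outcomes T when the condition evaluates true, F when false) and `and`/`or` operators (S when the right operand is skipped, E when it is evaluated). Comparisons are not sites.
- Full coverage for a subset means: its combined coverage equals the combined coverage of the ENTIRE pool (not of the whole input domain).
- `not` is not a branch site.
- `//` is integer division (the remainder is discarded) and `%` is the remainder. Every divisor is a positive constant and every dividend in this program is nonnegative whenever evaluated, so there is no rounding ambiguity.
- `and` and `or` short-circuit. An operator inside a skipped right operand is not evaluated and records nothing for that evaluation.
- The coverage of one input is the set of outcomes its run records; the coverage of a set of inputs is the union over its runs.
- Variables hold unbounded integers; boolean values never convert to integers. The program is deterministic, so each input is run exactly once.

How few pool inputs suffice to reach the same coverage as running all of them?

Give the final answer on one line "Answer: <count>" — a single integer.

input #1 (m=5, y=4): covers B1=T, B2=S, B3=T, B4=E, B5=T
input #2 (m=7, y=13): covers B1=F, B2=E, B3=T, B4=E, B5=F
input #3 (m=13, y=6): covers B1=T, B2=S, B3=T, B4=S, B5=T
input #4 (m=7, y=9): covers B1=F, B2=E, B3=T, B4=E, B5=F
together the pool reaches 9 outcomes: B1=T, B1=F, B2=S, B2=E, B3=T, B4=S, B4=E, B5=T, B5=F
no size-1 subset reaches all 9 outcomes (best union: 5/9)
size 2: inputs {2, 3} cover all 9 outcomes, and no lexicographically smaller subset of this size does

Answer: 2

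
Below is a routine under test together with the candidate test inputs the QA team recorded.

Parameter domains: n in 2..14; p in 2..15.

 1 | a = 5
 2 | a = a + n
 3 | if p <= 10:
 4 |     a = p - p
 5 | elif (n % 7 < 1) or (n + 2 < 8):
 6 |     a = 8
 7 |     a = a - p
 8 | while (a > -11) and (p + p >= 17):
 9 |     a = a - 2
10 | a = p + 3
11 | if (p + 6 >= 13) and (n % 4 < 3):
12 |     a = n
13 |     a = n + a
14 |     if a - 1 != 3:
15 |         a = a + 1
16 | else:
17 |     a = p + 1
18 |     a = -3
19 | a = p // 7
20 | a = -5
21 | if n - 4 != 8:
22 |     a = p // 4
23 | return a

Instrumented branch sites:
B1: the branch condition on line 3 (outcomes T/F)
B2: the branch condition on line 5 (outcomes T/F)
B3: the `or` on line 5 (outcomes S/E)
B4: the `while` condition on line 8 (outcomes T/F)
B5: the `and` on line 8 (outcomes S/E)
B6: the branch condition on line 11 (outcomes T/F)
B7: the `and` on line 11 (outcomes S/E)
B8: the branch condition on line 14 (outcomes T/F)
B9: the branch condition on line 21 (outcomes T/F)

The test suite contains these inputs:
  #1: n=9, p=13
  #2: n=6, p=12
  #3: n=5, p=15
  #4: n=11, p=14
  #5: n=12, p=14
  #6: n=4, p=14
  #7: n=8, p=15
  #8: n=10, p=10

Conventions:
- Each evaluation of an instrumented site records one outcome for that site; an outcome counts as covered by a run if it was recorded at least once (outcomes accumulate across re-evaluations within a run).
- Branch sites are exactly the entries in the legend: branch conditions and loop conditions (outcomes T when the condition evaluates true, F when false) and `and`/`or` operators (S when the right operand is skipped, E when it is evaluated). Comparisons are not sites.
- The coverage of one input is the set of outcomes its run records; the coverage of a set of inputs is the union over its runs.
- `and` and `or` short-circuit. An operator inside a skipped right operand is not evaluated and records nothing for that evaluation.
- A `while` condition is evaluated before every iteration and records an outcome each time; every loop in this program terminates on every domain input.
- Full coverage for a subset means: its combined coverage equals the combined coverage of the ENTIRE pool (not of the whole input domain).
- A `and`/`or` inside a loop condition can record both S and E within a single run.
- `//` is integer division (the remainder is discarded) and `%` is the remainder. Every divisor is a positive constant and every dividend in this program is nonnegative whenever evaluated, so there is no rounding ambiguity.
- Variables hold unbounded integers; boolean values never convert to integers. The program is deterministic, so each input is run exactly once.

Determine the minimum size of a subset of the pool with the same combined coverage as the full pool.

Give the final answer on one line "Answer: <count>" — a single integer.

input #1, n=9, p=13: outcomes B1=F, B2=F, B3=E, B4=T, B4=F, B5=S, B5=E, B6=T, B7=E, B8=T, B9=T
input #2, n=6, p=12: outcomes B1=F, B2=F, B3=E, B4=T, B4=F, B5=S, B5=E, B6=T, B7=E, B8=T, B9=T
input #3, n=5, p=15: outcomes B1=F, B2=T, B3=E, B4=T, B4=F, B5=S, B5=E, B6=T, B7=E, B8=T, B9=T
input #4, n=11, p=14: outcomes B1=F, B2=F, B3=E, B4=T, B4=F, B5=S, B5=E, B6=F, B7=E, B9=T
input #5, n=12, p=14: outcomes B1=F, B2=F, B3=E, B4=T, B4=F, B5=S, B5=E, B6=T, B7=E, B8=T, B9=F
input #6, n=4, p=14: outcomes B1=F, B2=T, B3=E, B4=T, B4=F, B5=S, B5=E, B6=T, B7=E, B8=T, B9=T
input #7, n=8, p=15: outcomes B1=F, B2=F, B3=E, B4=T, B4=F, B5=S, B5=E, B6=T, B7=E, B8=T, B9=T
input #8, n=10, p=10: outcomes B1=T, B4=T, B4=F, B5=S, B5=E, B6=T, B7=E, B8=T, B9=T
together the pool reaches 15 outcomes: B1=T, B1=F, B2=T, B2=F, B3=E, B4=T, B4=F, B5=S, B5=E, B6=T, B6=F, B7=E, B8=T, B9=T, B9=F
checked all size-1 subsets: none covers 15 outcomes (max 11/15)
checked all size-2 subsets: none covers 15 outcomes (max 13/15)
checked all size-3 subsets: none covers 15 outcomes (max 14/15)
size 4: inputs {3, 4, 5, 8} cover all 15 outcomes, and no lexicographically smaller subset of this size does

Answer: 4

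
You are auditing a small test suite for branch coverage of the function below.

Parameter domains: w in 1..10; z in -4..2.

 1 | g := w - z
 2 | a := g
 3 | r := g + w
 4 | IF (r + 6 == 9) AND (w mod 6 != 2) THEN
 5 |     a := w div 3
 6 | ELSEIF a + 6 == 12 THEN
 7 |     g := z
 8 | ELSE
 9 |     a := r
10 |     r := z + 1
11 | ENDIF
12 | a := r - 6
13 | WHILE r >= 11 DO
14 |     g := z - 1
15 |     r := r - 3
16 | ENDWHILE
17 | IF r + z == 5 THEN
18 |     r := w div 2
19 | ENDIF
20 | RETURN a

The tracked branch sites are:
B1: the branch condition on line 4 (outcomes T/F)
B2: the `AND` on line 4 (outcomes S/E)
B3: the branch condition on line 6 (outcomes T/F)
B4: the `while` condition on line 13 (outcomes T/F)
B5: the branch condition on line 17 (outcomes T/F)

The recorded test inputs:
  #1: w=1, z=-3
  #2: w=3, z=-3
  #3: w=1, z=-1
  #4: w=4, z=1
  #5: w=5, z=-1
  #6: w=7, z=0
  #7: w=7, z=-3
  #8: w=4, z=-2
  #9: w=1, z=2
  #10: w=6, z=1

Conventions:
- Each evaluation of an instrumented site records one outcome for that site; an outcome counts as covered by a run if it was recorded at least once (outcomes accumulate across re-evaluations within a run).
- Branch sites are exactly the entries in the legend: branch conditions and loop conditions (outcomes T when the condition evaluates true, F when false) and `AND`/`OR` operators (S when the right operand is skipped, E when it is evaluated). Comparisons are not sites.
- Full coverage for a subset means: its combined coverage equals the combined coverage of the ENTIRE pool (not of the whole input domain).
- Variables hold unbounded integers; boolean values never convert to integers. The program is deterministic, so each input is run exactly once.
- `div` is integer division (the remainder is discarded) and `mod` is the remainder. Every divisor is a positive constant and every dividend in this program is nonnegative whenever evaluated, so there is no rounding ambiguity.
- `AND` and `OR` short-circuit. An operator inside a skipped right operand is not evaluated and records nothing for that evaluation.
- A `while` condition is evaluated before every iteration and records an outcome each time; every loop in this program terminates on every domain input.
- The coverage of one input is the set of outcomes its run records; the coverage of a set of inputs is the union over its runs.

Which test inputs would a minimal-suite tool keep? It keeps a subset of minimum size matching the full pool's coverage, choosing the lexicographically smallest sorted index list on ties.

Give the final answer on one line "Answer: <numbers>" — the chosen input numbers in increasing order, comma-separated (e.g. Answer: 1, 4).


#1 (w=1, z=-3) -> B2->S, B1->F, B3->F, B4->F, B5->F; covered: B1=F, B2=S, B3=F, B4=F, B5=F
#2 (w=3, z=-3) -> B2->S, B1->F, B3->T, B4->F, B5->F; covered: B1=F, B2=S, B3=T, B4=F, B5=F
#3 (w=1, z=-1) -> B2->E, B1->T, B4->F, B5->F; covered: B1=T, B2=E, B4=F, B5=F
#4 (w=4, z=1) -> B2->S, B1->F, B3->F, B4->F, B5->F; covered: B1=F, B2=S, B3=F, B4=F, B5=F
#5 (w=5, z=-1) -> B2->S, B1->F, B3->T, B4->T, B4->F, B5->F; covered: B1=F, B2=S, B3=T, B4=T, B4=F, B5=F
#6 (w=7, z=0) -> B2->S, B1->F, B3->F, B4->F, B5->F; covered: B1=F, B2=S, B3=F, B4=F, B5=F
#7 (w=7, z=-3) -> B2->S, B1->F, B3->F, B4->F, B5->F; covered: B1=F, B2=S, B3=F, B4=F, B5=F
#8 (w=4, z=-2) -> B2->S, B1->F, B3->T, B4->F, B5->F; covered: B1=F, B2=S, B3=T, B4=F, B5=F
#9 (w=1, z=2) -> B2->S, B1->F, B3->F, B4->F, B5->T; covered: B1=F, B2=S, B3=F, B4=F, B5=T
#10 (w=6, z=1) -> B2->S, B1->F, B3->F, B4->F, B5->F; covered: B1=F, B2=S, B3=F, B4=F, B5=F
together the pool reaches 10 outcomes: B1=T, B1=F, B2=S, B2=E, B3=T, B3=F, B4=T, B4=F, B5=T, B5=F
checked all size-1 subsets: none covers 10 outcomes (max 6/10)
checked all size-2 subsets: none covers 10 outcomes (max 8/10)
inputs {3, 5, 9} (size 3) cover everything; no size-3 subset with a lexicographically smaller index list covers all 10
Answer: 3, 5, 9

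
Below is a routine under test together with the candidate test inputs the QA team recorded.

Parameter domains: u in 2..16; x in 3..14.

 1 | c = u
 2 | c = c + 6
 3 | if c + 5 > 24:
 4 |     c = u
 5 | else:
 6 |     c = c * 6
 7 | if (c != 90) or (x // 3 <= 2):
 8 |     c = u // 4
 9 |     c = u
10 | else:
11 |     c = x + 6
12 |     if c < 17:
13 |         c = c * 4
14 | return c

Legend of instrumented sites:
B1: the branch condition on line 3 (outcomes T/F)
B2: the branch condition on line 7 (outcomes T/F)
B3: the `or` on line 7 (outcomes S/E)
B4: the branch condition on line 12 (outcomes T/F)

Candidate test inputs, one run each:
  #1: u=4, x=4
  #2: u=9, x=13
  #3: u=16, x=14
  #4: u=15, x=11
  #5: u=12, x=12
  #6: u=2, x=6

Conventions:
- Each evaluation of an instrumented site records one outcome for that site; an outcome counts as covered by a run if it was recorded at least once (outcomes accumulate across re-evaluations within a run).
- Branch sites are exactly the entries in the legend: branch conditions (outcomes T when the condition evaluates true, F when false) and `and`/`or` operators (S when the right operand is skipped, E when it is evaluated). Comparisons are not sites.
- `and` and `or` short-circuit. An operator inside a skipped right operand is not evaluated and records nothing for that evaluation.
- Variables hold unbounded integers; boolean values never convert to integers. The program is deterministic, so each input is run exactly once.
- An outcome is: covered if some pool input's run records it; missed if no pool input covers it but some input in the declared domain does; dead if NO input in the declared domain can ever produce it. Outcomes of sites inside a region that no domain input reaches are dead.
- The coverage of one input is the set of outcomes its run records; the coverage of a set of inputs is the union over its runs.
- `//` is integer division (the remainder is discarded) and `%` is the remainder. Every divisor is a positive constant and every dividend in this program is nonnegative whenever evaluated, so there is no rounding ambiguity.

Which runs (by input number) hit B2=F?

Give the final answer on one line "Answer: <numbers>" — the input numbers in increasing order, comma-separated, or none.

input #1 (u=4, x=4): never hits B2=F
input #2 (u=9, x=13): hits B2=F
input #3 (u=16, x=14): never hits B2=F
input #4 (u=15, x=11): never hits B2=F
input #5 (u=12, x=12): never hits B2=F
input #6 (u=2, x=6): never hits B2=F

Answer: 2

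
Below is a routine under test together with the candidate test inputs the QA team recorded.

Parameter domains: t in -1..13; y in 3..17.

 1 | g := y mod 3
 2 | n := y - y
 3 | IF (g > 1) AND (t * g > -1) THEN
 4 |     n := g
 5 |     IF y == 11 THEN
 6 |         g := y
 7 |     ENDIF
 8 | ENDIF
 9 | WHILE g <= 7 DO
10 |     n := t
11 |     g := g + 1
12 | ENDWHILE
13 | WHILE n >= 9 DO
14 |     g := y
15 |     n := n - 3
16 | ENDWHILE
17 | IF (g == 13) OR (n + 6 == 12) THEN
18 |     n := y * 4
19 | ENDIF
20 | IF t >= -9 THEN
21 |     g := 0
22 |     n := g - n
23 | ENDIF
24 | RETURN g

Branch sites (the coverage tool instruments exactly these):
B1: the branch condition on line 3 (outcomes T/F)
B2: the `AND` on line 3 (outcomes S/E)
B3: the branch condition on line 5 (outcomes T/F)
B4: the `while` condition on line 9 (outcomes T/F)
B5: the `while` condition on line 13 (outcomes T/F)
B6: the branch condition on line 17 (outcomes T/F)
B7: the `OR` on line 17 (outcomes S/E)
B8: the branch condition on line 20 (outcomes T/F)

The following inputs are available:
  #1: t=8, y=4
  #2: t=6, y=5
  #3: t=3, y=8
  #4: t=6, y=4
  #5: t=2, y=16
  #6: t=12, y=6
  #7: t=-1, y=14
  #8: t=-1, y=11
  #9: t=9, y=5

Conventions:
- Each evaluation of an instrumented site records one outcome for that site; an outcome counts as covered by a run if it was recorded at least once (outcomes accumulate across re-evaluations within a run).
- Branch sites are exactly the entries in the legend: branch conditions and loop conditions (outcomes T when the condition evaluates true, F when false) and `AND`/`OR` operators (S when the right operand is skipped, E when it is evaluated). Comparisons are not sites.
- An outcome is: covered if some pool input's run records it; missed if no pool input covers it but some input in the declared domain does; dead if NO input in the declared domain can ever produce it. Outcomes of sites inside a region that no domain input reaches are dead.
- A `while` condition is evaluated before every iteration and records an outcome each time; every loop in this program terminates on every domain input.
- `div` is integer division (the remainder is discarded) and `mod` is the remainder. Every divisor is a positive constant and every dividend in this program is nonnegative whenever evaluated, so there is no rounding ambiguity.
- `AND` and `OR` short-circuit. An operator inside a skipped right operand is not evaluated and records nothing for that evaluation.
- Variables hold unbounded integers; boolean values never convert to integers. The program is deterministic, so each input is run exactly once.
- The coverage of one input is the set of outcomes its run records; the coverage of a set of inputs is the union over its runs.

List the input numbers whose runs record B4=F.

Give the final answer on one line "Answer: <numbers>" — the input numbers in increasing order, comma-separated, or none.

input #1 (t=8, y=4): hits B4=F
input #2 (t=6, y=5): hits B4=F
input #3 (t=3, y=8): hits B4=F
input #4 (t=6, y=4): hits B4=F
input #5 (t=2, y=16): hits B4=F
input #6 (t=12, y=6): hits B4=F
input #7 (t=-1, y=14): hits B4=F
input #8 (t=-1, y=11): hits B4=F
input #9 (t=9, y=5): hits B4=F

Answer: 1, 2, 3, 4, 5, 6, 7, 8, 9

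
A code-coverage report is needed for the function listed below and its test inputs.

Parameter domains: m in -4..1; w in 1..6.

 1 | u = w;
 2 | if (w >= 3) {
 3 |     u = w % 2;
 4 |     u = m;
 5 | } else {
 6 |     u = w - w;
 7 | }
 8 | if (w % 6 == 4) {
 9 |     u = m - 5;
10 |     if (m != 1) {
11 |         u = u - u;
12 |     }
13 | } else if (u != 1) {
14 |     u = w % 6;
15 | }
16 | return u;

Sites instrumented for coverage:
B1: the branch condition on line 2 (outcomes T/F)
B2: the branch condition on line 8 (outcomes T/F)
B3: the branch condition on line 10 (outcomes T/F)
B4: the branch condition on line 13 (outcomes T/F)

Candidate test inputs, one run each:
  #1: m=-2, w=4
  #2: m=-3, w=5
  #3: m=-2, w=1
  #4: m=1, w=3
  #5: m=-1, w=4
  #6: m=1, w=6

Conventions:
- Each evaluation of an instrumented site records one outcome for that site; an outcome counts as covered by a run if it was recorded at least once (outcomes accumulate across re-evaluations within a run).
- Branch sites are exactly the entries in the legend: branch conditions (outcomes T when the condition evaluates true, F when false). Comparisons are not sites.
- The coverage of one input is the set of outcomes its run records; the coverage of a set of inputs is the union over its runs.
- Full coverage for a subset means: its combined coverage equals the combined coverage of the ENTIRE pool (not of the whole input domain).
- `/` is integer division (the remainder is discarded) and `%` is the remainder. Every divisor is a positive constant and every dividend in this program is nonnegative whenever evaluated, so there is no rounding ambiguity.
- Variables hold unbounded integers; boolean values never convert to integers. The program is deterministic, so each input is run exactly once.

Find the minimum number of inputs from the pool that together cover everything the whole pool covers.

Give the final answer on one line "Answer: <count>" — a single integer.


test 1 (m=-2, w=4) fires B1->T, B2->T, B3->T; hits B1=T, B2=T, B3=T
test 2 (m=-3, w=5) fires B1->T, B2->F, B4->T; hits B1=T, B2=F, B4=T
test 3 (m=-2, w=1) fires B1->F, B2->F, B4->T; hits B1=F, B2=F, B4=T
test 4 (m=1, w=3) fires B1->T, B2->F, B4->F; hits B1=T, B2=F, B4=F
test 5 (m=-1, w=4) fires B1->T, B2->T, B3->T; hits B1=T, B2=T, B3=T
test 6 (m=1, w=6) fires B1->T, B2->F, B4->F; hits B1=T, B2=F, B4=F
the full pool covers 7 outcomes: B1=T, B1=F, B2=T, B2=F, B3=T, B4=T, B4=F
every size-1 subset falls short of the 7 outcomes (best: 3/7)
every size-2 subset falls short of the 7 outcomes (best: 6/7)
size 3: inputs {1, 3, 4} cover all 7 outcomes, and no lexicographically smaller subset of this size does
Answer: 3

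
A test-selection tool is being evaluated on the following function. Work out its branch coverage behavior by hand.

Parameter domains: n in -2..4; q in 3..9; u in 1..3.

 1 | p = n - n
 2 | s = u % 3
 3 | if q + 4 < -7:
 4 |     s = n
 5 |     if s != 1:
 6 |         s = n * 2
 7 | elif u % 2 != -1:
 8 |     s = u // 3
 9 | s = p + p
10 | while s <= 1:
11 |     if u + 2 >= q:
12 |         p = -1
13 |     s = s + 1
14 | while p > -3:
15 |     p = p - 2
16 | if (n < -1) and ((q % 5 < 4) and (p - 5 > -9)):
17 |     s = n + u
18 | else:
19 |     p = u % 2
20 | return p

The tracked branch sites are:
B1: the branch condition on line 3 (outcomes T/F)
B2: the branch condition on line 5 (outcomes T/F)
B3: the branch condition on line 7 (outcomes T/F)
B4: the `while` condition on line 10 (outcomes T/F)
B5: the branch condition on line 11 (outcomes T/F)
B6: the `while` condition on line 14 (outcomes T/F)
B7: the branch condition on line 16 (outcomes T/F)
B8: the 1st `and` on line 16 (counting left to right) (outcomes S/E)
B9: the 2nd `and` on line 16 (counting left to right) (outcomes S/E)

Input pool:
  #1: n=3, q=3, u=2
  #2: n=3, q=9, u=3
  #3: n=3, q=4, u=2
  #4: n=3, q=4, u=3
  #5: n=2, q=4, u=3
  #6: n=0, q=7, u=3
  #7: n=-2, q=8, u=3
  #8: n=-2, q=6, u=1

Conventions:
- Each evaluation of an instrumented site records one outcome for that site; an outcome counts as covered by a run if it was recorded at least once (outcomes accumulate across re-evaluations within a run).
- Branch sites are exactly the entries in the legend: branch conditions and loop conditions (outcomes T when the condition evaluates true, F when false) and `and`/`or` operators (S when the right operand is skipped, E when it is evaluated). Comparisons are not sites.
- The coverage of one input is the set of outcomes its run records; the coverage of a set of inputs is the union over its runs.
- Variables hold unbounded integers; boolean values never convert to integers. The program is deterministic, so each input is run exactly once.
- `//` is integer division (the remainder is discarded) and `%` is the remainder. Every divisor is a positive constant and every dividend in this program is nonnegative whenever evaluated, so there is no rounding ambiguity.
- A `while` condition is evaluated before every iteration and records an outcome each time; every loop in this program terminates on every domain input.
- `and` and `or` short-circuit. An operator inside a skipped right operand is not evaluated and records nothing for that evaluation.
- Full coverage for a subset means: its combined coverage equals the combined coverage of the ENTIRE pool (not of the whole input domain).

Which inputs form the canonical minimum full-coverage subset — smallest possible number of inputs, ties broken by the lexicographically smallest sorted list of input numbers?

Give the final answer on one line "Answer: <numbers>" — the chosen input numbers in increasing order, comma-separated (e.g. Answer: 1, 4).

run #1 (n=3, q=3, u=2) runs B1->F, B3->T, B4->T, B5->T, B4->T, B5->T, B4->F, B6->T, B6->F, B8->S, B7->F; records B1=F, B3=T, B4=T, B4=F, B5=T, B6=T, B6=F, B7=F, B8=S
run #2 (n=3, q=9, u=3) runs B1->F, B3->T, B4->T, B5->F, B4->T, B5->F, B4->F, B6->T, B6->T, B6->F, B8->S, B7->F; records B1=F, B3=T, B4=T, B4=F, B5=F, B6=T, B6=F, B7=F, B8=S
run #3 (n=3, q=4, u=2) runs B1->F, B3->T, B4->T, B5->T, B4->T, B5->T, B4->F, B6->T, B6->F, B8->S, B7->F; records B1=F, B3=T, B4=T, B4=F, B5=T, B6=T, B6=F, B7=F, B8=S
run #4 (n=3, q=4, u=3) runs B1->F, B3->T, B4->T, B5->T, B4->T, B5->T, B4->F, B6->T, B6->F, B8->S, B7->F; records B1=F, B3=T, B4=T, B4=F, B5=T, B6=T, B6=F, B7=F, B8=S
run #5 (n=2, q=4, u=3) runs B1->F, B3->T, B4->T, B5->T, B4->T, B5->T, B4->F, B6->T, B6->F, B8->S, B7->F; records B1=F, B3=T, B4=T, B4=F, B5=T, B6=T, B6=F, B7=F, B8=S
run #6 (n=0, q=7, u=3) runs B1->F, B3->T, B4->T, B5->F, B4->T, B5->F, B4->F, B6->T, B6->T, B6->F, B8->S, B7->F; records B1=F, B3=T, B4=T, B4=F, B5=F, B6=T, B6=F, B7=F, B8=S
run #7 (n=-2, q=8, u=3) runs B1->F, B3->T, B4->T, B5->F, B4->T, B5->F, B4->F, B6->T, B6->T, B6->F, B8->E, B9->E, B7->F; records B1=F, B3=T, B4=T, B4=F, B5=F, B6=T, B6=F, B7=F, B8=E, B9=E
run #8 (n=-2, q=6, u=1) runs B1->F, B3->T, B4->T, B5->F, B4->T, B5->F, B4->F, B6->T, B6->T, B6->F, B8->E, B9->E, B7->F; records B1=F, B3=T, B4=T, B4=F, B5=F, B6=T, B6=F, B7=F, B8=E, B9=E
union over all inputs: B1=F, B3=T, B4=T, B4=F, B5=T, B5=F, B6=T, B6=F, B7=F, B8=S, B8=E, B9=E (12 outcomes)
every size-1 subset falls short of the 12 outcomes (best: 10/12)
size 2: inputs {1, 7} cover all 12 outcomes, and no lexicographically smaller subset of this size does

Answer: 1, 7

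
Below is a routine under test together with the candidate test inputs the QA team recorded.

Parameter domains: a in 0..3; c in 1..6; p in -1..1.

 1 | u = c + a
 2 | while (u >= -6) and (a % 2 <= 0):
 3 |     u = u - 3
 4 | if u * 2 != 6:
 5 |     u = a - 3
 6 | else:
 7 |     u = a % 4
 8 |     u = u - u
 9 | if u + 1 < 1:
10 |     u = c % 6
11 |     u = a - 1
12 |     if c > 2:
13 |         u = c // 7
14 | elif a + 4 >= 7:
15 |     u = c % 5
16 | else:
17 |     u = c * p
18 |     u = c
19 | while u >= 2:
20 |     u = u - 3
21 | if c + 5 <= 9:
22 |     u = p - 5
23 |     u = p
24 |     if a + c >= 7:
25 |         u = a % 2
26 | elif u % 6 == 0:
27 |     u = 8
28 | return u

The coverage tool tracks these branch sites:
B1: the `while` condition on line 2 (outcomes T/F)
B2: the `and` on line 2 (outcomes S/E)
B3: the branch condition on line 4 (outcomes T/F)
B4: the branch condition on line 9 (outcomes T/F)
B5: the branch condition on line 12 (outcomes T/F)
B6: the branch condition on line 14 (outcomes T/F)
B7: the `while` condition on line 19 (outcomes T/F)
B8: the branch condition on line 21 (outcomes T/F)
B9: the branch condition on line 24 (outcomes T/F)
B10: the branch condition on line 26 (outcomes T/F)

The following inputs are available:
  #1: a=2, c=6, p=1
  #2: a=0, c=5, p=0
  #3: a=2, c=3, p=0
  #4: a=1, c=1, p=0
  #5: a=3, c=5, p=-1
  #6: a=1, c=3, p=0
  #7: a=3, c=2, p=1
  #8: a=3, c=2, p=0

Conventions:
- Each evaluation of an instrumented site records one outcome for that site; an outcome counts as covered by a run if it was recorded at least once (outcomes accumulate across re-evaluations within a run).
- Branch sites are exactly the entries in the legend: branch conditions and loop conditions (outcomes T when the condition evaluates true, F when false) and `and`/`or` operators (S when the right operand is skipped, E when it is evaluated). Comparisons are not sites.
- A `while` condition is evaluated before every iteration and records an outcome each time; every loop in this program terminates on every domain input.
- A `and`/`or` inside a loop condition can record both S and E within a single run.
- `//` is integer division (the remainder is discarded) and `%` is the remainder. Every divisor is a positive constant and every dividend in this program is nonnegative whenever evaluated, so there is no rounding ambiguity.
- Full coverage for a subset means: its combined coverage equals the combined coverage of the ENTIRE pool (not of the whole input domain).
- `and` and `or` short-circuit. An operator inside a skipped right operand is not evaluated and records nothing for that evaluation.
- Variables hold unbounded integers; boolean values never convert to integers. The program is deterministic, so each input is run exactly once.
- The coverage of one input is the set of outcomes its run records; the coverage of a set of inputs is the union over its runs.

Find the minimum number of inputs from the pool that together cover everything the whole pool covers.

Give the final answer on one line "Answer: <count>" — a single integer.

input #1, a=2, c=6, p=1: outcomes B1=T, B1=F, B2=S, B2=E, B3=T, B4=T, B5=T, B7=F, B8=F, B10=T
input #2, a=0, c=5, p=0: outcomes B1=T, B1=F, B2=S, B2=E, B3=T, B4=T, B5=T, B7=F, B8=F, B10=T
input #3, a=2, c=3, p=0: outcomes B1=T, B1=F, B2=S, B2=E, B3=T, B4=T, B5=T, B7=F, B8=T, B9=F
input #4, a=1, c=1, p=0: outcomes B1=F, B2=E, B3=T, B4=T, B5=F, B7=F, B8=T, B9=F
input #5, a=3, c=5, p=-1: outcomes B1=F, B2=E, B3=T, B4=F, B6=T, B7=F, B8=F, B10=T
input #6, a=1, c=3, p=0: outcomes B1=F, B2=E, B3=T, B4=T, B5=T, B7=F, B8=T, B9=F
input #7, a=3, c=2, p=1: outcomes B1=F, B2=E, B3=T, B4=F, B6=T, B7=T, B7=F, B8=T, B9=F
input #8, a=3, c=2, p=0: outcomes B1=F, B2=E, B3=T, B4=F, B6=T, B7=T, B7=F, B8=T, B9=F
union over all inputs: B1=T, B1=F, B2=S, B2=E, B3=T, B4=T, B4=F, B5=T, B5=F, B6=T, B7=T, B7=F, B8=T, B8=F, B9=F, B10=T (16 outcomes)
no size-1 subset reaches all 16 outcomes (best union: 10/16)
no size-2 subset reaches all 16 outcomes (best union: 15/16)
the canonical winner is {1, 4, 7}: size 3, full 16-outcome coverage, earliest index list among size-3 covers

Answer: 3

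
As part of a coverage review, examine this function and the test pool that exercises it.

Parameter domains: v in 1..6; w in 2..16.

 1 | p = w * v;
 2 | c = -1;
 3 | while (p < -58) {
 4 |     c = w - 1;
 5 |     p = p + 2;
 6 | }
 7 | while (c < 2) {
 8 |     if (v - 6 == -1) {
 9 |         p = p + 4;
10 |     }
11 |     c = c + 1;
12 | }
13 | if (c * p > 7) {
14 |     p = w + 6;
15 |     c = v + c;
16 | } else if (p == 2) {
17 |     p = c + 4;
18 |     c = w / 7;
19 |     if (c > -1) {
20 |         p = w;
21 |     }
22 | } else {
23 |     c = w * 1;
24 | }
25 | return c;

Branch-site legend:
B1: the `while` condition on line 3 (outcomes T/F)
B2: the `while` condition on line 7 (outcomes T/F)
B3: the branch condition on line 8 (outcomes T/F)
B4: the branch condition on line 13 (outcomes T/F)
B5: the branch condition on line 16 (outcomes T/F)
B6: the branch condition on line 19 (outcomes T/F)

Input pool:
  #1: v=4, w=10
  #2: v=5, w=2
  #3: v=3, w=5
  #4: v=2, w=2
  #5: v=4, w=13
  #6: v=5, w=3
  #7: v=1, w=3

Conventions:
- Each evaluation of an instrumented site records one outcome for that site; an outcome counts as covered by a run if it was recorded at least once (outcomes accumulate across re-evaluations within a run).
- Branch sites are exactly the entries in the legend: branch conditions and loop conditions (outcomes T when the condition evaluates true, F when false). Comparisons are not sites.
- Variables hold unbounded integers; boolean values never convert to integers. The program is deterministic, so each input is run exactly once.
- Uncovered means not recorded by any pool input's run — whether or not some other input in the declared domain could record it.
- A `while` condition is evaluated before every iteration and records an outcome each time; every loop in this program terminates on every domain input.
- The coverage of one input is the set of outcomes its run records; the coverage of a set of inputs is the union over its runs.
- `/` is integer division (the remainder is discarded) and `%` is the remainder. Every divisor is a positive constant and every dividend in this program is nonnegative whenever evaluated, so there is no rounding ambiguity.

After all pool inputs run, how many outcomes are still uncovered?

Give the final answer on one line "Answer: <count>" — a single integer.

input #1, v=4, w=10: events B1->F, B2->T, B3->F, B2->T, B3->F, B2->T, B3->F, B2->F, B4->T; outcomes B1=F, B2=T, B2=F, B3=F, B4=T
input #2, v=5, w=2: events B1->F, B2->T, B3->T, B2->T, B3->T, B2->T, B3->T, B2->F, B4->T; outcomes B1=F, B2=T, B2=F, B3=T, B4=T
input #3, v=3, w=5: events B1->F, B2->T, B3->F, B2->T, B3->F, B2->T, B3->F, B2->F, B4->T; outcomes B1=F, B2=T, B2=F, B3=F, B4=T
input #4, v=2, w=2: events B1->F, B2->T, B3->F, B2->T, B3->F, B2->T, B3->F, B2->F, B4->T; outcomes B1=F, B2=T, B2=F, B3=F, B4=T
input #5, v=4, w=13: events B1->F, B2->T, B3->F, B2->T, B3->F, B2->T, B3->F, B2->F, B4->T; outcomes B1=F, B2=T, B2=F, B3=F, B4=T
input #6, v=5, w=3: events B1->F, B2->T, B3->T, B2->T, B3->T, B2->T, B3->T, B2->F, B4->T; outcomes B1=F, B2=T, B2=F, B3=T, B4=T
input #7, v=1, w=3: events B1->F, B2->T, B3->F, B2->T, B3->F, B2->T, B3->F, B2->F, B4->F, B5->F; outcomes B1=F, B2=T, B2=F, B3=F, B4=F, B5=F
union over the pool: B1=F, B2=T, B2=F, B3=T, B3=F, B4=T, B4=F, B5=F
uncovered (4 of 12): B1=T, B5=T, B6=T, B6=F

Answer: 4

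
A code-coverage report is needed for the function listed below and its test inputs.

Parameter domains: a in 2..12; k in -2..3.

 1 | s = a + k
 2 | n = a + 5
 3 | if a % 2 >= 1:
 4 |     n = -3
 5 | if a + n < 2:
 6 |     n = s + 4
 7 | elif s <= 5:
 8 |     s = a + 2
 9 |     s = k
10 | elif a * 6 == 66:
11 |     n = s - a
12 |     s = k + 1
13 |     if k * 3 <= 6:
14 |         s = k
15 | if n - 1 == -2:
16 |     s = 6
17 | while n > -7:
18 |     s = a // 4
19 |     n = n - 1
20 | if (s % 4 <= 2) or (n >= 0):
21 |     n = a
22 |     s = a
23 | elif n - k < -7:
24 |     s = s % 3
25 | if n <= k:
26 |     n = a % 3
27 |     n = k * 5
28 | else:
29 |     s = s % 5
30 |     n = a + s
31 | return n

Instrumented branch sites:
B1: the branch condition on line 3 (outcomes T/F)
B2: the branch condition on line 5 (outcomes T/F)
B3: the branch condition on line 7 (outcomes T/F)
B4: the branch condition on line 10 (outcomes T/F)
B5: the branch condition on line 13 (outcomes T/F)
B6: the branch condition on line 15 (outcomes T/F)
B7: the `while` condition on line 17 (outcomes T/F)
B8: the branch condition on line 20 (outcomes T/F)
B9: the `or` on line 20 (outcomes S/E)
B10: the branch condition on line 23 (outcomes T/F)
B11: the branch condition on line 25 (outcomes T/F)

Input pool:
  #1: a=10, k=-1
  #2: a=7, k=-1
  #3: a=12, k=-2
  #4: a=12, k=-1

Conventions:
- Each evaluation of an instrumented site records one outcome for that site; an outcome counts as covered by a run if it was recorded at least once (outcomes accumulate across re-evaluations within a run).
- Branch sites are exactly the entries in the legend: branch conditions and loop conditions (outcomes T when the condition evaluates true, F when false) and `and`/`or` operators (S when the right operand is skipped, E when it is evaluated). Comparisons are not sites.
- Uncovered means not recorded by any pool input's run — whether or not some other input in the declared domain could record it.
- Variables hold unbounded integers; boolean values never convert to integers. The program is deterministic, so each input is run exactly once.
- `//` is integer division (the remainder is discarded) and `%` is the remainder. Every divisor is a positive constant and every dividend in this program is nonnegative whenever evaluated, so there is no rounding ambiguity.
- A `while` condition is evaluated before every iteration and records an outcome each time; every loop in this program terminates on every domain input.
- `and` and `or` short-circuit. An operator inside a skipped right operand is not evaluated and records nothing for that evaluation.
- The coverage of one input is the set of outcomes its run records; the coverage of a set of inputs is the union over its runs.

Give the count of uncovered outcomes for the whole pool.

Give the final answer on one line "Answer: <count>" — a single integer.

input #1 (a=10, k=-1): events B1->F, B2->F, B3->F, B4->F, B6->F, B7->T, B7->T, B7->T, B7->T, B7->T, B7->T, B7->T, B7->T, B7->T, ...; covers B1=F, B2=F, B3=F, B4=F, B6=F, B7=T, B7=F, B8=T, B9=S, B11=F
input #2 (a=7, k=-1): events B1->T, B2->F, B3->F, B4->F, B6->F, B7->T, B7->T, B7->T, B7->T, B7->F, B9->S, B8->T, B11->F; covers B1=T, B2=F, B3=F, B4=F, B6=F, B7=T, B7=F, B8=T, B9=S, B11=F
input #3 (a=12, k=-2): events B1->F, B2->F, B3->F, B4->F, B6->F, B7->T, B7->T, B7->T, B7->T, B7->T, B7->T, B7->T, B7->T, B7->T, ...; covers B1=F, B2=F, B3=F, B4=F, B6=F, B7=T, B7=F, B8=F, B9=E, B10=F, B11=T
input #4 (a=12, k=-1): events B1->F, B2->F, B3->F, B4->F, B6->F, B7->T, B7->T, B7->T, B7->T, B7->T, B7->T, B7->T, B7->T, B7->T, ...; covers B1=F, B2=F, B3=F, B4=F, B6=F, B7=T, B7=F, B8=F, B9=E, B10=F, B11=T
union over the pool: B1=T, B1=F, B2=F, B3=F, B4=F, B6=F, B7=T, B7=F, B8=T, B8=F, B9=S, B9=E, B10=F, B11=T, B11=F
uncovered (7 of 22): B2=T, B3=T, B4=T, B5=T, B5=F, B6=T, B10=T

Answer: 7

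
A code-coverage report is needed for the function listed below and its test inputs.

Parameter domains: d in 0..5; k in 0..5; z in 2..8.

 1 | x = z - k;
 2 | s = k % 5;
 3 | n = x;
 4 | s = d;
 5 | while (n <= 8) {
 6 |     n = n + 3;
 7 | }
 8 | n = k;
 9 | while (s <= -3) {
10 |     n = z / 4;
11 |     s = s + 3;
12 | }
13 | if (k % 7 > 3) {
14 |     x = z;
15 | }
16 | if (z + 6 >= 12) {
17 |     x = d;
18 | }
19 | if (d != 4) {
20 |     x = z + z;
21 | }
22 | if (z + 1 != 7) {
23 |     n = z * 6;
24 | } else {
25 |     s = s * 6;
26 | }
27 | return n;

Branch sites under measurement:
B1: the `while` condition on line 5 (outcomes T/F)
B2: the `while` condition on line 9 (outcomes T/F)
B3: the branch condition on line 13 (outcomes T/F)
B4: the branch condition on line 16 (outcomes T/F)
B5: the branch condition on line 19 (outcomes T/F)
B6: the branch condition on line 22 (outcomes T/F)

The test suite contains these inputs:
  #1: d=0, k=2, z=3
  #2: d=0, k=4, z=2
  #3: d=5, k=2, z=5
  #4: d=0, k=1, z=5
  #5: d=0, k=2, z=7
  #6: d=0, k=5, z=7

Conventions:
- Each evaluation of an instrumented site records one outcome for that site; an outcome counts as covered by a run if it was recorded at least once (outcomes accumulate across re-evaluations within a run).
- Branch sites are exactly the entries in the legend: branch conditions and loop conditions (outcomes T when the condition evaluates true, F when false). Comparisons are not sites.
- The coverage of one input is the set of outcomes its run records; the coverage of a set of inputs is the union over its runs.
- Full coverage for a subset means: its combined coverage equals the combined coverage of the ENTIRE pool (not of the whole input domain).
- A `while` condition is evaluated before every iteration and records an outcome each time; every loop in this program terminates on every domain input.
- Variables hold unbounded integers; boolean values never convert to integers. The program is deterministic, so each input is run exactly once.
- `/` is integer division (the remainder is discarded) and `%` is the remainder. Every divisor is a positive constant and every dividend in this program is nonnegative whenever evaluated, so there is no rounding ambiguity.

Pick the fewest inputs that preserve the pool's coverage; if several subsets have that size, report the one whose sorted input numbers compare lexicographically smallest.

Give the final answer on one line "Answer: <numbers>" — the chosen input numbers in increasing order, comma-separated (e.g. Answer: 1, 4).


input #1, d=0, k=2, z=3: events B1->T, B1->T, B1->T, B1->F, B2->F, B3->F, B4->F, B5->T, B6->T; outcomes B1=T, B1=F, B2=F, B3=F, B4=F, B5=T, B6=T
input #2, d=0, k=4, z=2: events B1->T, B1->T, B1->T, B1->T, B1->F, B2->F, B3->T, B4->F, B5->T, B6->T; outcomes B1=T, B1=F, B2=F, B3=T, B4=F, B5=T, B6=T
input #3, d=5, k=2, z=5: events B1->T, B1->T, B1->F, B2->F, B3->F, B4->F, B5->T, B6->T; outcomes B1=T, B1=F, B2=F, B3=F, B4=F, B5=T, B6=T
input #4, d=0, k=1, z=5: events B1->T, B1->T, B1->F, B2->F, B3->F, B4->F, B5->T, B6->T; outcomes B1=T, B1=F, B2=F, B3=F, B4=F, B5=T, B6=T
input #5, d=0, k=2, z=7: events B1->T, B1->T, B1->F, B2->F, B3->F, B4->T, B5->T, B6->T; outcomes B1=T, B1=F, B2=F, B3=F, B4=T, B5=T, B6=T
input #6, d=0, k=5, z=7: events B1->T, B1->T, B1->T, B1->F, B2->F, B3->T, B4->T, B5->T, B6->T; outcomes B1=T, B1=F, B2=F, B3=T, B4=T, B5=T, B6=T
the full pool covers 9 outcomes: B1=T, B1=F, B2=F, B3=T, B3=F, B4=T, B4=F, B5=T, B6=T
every size-1 subset falls short of the 9 outcomes (best: 7/9)
size 2: inputs {1, 6} cover all 9 outcomes, and no lexicographically smaller subset of this size does
Answer: 1, 6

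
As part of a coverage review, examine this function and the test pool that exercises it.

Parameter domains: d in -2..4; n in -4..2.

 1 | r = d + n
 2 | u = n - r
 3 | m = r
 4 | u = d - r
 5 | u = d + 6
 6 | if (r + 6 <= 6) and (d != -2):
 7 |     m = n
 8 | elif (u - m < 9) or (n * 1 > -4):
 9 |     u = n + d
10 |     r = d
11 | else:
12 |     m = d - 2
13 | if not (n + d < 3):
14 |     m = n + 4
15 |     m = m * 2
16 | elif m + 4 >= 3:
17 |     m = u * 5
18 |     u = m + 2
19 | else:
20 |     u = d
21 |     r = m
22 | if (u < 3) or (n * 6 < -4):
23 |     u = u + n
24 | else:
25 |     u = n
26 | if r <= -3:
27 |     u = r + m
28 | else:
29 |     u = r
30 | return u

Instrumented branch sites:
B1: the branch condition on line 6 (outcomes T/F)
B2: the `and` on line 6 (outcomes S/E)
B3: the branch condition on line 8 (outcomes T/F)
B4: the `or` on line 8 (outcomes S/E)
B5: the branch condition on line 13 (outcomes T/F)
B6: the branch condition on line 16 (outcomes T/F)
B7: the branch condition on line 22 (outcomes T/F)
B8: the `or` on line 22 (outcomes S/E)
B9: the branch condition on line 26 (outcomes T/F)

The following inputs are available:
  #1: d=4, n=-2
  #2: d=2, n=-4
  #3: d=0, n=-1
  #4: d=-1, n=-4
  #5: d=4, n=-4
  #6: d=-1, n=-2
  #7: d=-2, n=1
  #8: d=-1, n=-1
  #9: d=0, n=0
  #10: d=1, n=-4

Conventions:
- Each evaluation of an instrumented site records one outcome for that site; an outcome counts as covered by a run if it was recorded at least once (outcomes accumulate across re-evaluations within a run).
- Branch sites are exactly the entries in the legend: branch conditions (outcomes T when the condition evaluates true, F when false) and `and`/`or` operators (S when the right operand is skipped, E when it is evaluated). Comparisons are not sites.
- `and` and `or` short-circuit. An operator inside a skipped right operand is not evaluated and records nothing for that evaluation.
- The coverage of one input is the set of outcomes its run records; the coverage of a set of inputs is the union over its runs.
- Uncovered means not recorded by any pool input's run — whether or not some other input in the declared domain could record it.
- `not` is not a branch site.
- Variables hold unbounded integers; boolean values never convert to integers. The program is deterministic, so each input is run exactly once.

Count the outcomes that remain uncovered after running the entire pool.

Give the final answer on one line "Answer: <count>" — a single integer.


run #1 (d=4, n=-2) runs B2->S, B1->F, B4->S, B3->T, B5->F, B6->T, B8->E, B7->T, B9->F; records B1=F, B2=S, B3=T, B4=S, B5=F, B6=T, B7=T, B8=E, B9=F
run #2 (d=2, n=-4) runs B2->E, B1->T, B5->F, B6->F, B8->S, B7->T, B9->T; records B1=T, B2=E, B5=F, B6=F, B7=T, B8=S, B9=T
run #3 (d=0, n=-1) runs B2->E, B1->T, B5->F, B6->T, B8->E, B7->T, B9->F; records B1=T, B2=E, B5=F, B6=T, B7=T, B8=E, B9=F
run #4 (d=-1, n=-4) runs B2->E, B1->T, B5->F, B6->F, B8->S, B7->T, B9->T; records B1=T, B2=E, B5=F, B6=F, B7=T, B8=S, B9=T
run #5 (d=4, n=-4) runs B2->E, B1->T, B5->F, B6->F, B8->E, B7->T, B9->T; records B1=T, B2=E, B5=F, B6=F, B7=T, B8=E, B9=T
run #6 (d=-1, n=-2) runs B2->E, B1->T, B5->F, B6->F, B8->S, B7->T, B9->F; records B1=T, B2=E, B5=F, B6=F, B7=T, B8=S, B9=F
run #7 (d=-2, n=1) runs B2->E, B1->F, B4->S, B3->T, B5->F, B6->T, B8->S, B7->T, B9->F; records B1=F, B2=E, B3=T, B4=S, B5=F, B6=T, B7=T, B8=S, B9=F
run #8 (d=-1, n=-1) runs B2->E, B1->T, B5->F, B6->T, B8->E, B7->T, B9->F; records B1=T, B2=E, B5=F, B6=T, B7=T, B8=E, B9=F
run #9 (d=0, n=0) runs B2->E, B1->T, B5->F, B6->T, B8->E, B7->F, B9->F; records B1=T, B2=E, B5=F, B6=T, B7=F, B8=E, B9=F
run #10 (d=1, n=-4) runs B2->E, B1->T, B5->F, B6->F, B8->S, B7->T, B9->T; records B1=T, B2=E, B5=F, B6=F, B7=T, B8=S, B9=T
union over the pool: B1=T, B1=F, B2=S, B2=E, B3=T, B4=S, B5=F, B6=T, B6=F, B7=T, B7=F, B8=S, B8=E, B9=T, B9=F
uncovered (3 of 18): B3=F, B4=E, B5=T
Answer: 3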